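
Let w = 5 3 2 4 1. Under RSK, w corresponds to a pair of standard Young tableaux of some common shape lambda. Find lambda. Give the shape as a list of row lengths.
RSK row insertion gives P = [[1, 4], [2], [3], [5]], which has shape [2, 1, 1, 1].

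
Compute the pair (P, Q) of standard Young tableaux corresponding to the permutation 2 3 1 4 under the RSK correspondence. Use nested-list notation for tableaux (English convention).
P = [[1, 3, 4], [2]], Q = [[1, 2, 4], [3]]

Insert each entry of the permutation into P by Schensted row insertion, recording in Q the position of each new cell.

Insert 2: appended to row 1. P = [[2]], Q = [[1]].
Insert 3: appended to row 1. P = [[2, 3]], Q = [[1, 2]].
Insert 1: 1 bumps 2 from row 1; 2 starts row 2. P = [[1, 3], [2]], Q = [[1, 2], [3]].
Insert 4: appended to row 1. P = [[1, 3, 4], [2]], Q = [[1, 2, 4], [3]].

So P = [[1, 3, 4], [2]], Q = [[1, 2, 4], [3]].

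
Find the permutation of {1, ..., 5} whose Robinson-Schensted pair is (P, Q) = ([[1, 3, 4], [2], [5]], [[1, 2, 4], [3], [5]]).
2 5 3 4 1

Reverse the RSK construction: for i from n down to 1, find the cell of Q containing i, remove the entry at that cell from P, and reverse-bump it up through P; the value ejected from row 1 is w(i).

Step i=5: Q has 5 at row 3, column 1; remove 5 from row 3 of P and reverse-bump: 5 enters row 2 and ejects 2; 2 enters row 1 and ejects 1. So w(5) = 1. P is now [[2, 3, 4], [5]].
Step i=4: Q has 4 at row 1, column 3; remove that cell from P, ejecting 4. So w(4) = 4. P is now [[2, 3], [5]].
Step i=3: Q has 3 at row 2, column 1; remove 5 from row 2 of P and reverse-bump: 5 enters row 1 and ejects 3. So w(3) = 3. P is now [[2, 5]].
Step i=2: Q has 2 at row 1, column 2; remove that cell from P, ejecting 5. So w(2) = 5. P is now [[2]].
Step i=1: Q has 1 at row 1, column 1; remove that cell from P, ejecting 2. So w(1) = 2. P is now [].

So w = 2 5 3 4 1.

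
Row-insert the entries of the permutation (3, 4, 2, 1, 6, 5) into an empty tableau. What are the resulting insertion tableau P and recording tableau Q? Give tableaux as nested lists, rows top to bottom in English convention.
Insert each entry of the permutation into P by Schensted row insertion, recording in Q the position of each new cell.

Insert 3: appended to row 1. P = [[3]].
Insert 4: appended to row 1. P = [[3, 4]].
Insert 2: 2 bumps 3 from row 1; 3 starts row 2. P = [[2, 4], [3]].
Insert 1: 1 bumps 2 from row 1; 2 bumps 3 from row 2; 3 starts row 3. P = [[1, 4], [2], [3]].
Insert 6: appended to row 1. P = [[1, 4, 6], [2], [3]].
Insert 5: 5 bumps 6 from row 1; 6 appends to row 2. P = [[1, 4, 5], [2, 6], [3]].

So P = [[1, 4, 5], [2, 6], [3]], Q = [[1, 2, 5], [3, 6], [4]].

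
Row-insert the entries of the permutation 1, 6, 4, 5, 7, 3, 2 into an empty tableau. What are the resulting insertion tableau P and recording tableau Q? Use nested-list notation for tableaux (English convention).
P = [[1, 2, 5, 7], [3], [4], [6]], Q = [[1, 2, 4, 5], [3], [6], [7]]

Insert each entry of the permutation into P by Schensted row insertion, recording in Q the position of each new cell.

Insert 1: appended to row 1. P = [[1]].
Insert 6: appended to row 1. P = [[1, 6]].
Insert 4: 4 bumps 6 from row 1; 6 starts row 2. P = [[1, 4], [6]].
Insert 5: appended to row 1. P = [[1, 4, 5], [6]].
Insert 7: appended to row 1. P = [[1, 4, 5, 7], [6]].
Insert 3: 3 bumps 4 from row 1; 4 bumps 6 from row 2; 6 starts row 3. P = [[1, 3, 5, 7], [4], [6]].
Insert 2: 2 bumps 3 from row 1; 3 bumps 4 from row 2; 4 bumps 6 from row 3; 6 starts row 4. P = [[1, 2, 5, 7], [3], [4], [6]].

So P = [[1, 2, 5, 7], [3], [4], [6]], Q = [[1, 2, 4, 5], [3], [6], [7]].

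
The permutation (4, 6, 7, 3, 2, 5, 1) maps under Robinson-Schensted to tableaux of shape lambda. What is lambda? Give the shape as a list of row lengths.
[3, 2, 1, 1]

RSK row insertion gives P = [[1, 5, 7], [2, 6], [3], [4]], which has shape [3, 2, 1, 1].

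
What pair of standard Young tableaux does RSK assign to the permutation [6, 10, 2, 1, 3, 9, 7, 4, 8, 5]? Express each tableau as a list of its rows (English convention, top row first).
P = [[1, 3, 4, 5], [2, 7, 8], [6, 9], [10]], Q = [[1, 2, 6, 9], [3, 5, 10], [4, 7], [8]]

Insert each entry of the permutation into P by Schensted row insertion, recording in Q the position of each new cell.

After inserting 6: P = [[6]].
After inserting 10: P = [[6, 10]].
After inserting 2: P = [[2, 10], [6]].
After inserting 1: P = [[1, 10], [2], [6]].
After inserting 3: P = [[1, 3], [2, 10], [6]].
After inserting 9: P = [[1, 3, 9], [2, 10], [6]].
After inserting 7: P = [[1, 3, 7], [2, 9], [6, 10]].
After inserting 4: P = [[1, 3, 4], [2, 7], [6, 9], [10]].
After inserting 8: P = [[1, 3, 4, 8], [2, 7], [6, 9], [10]].
After inserting 5: P = [[1, 3, 4, 5], [2, 7, 8], [6, 9], [10]].

So P = [[1, 3, 4, 5], [2, 7, 8], [6, 9], [10]], Q = [[1, 2, 6, 9], [3, 5, 10], [4, 7], [8]].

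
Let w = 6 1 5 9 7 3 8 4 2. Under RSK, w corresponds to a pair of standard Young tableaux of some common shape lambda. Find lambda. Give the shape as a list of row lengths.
Row-insert each entry into an empty tableau.

After inserting 6: P = [[6]].
After inserting 1: P = [[1], [6]].
After inserting 5: P = [[1, 5], [6]].
After inserting 9: P = [[1, 5, 9], [6]].
After inserting 7: P = [[1, 5, 7], [6, 9]].
After inserting 3: P = [[1, 3, 7], [5, 9], [6]].
After inserting 8: P = [[1, 3, 7, 8], [5, 9], [6]].
After inserting 4: P = [[1, 3, 4, 8], [5, 7], [6, 9]].
After inserting 2: P = [[1, 2, 4, 8], [3, 7], [5, 9], [6]].

The final insertion tableau P = [[1, 2, 4, 8], [3, 7], [5, 9], [6]] has shape [4, 2, 2, 1].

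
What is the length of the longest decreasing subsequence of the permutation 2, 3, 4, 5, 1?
2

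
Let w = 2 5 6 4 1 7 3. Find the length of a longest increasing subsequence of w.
4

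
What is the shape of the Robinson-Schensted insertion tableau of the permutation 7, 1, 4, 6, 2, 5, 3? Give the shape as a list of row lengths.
Row-insert each entry into an empty tableau.

After inserting 7: P = [[7]].
After inserting 1: P = [[1], [7]].
After inserting 4: P = [[1, 4], [7]].
After inserting 6: P = [[1, 4, 6], [7]].
After inserting 2: P = [[1, 2, 6], [4], [7]].
After inserting 5: P = [[1, 2, 5], [4, 6], [7]].
After inserting 3: P = [[1, 2, 3], [4, 5], [6], [7]].

The final insertion tableau P = [[1, 2, 3], [4, 5], [6], [7]] has shape [3, 2, 1, 1].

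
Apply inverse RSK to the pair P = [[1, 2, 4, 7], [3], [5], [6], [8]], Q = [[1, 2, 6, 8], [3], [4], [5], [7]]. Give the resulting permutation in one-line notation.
Reverse the RSK construction: for i from n down to 1, find the cell of Q containing i, remove the entry at that cell from P, and reverse-bump it up through P; the value ejected from row 1 is w(i).

Step i=8: Q has 8 at row 1, column 4; remove that cell from P, ejecting 7. So w(8) = 7. P is now [[1, 2, 4], [3], [5], [6], [8]].
Step i=7: Q has 7 at row 5, column 1; remove 8 from row 5 of P and reverse-bump: 8 enters row 4 and ejects 6; 6 enters row 3 and ejects 5; 5 enters row 2 and ejects 3; 3 enters row 1 and ejects 2. So w(7) = 2. P is now [[1, 3, 4], [5], [6], [8]].
Step i=6: Q has 6 at row 1, column 3; remove that cell from P, ejecting 4. So w(6) = 4. P is now [[1, 3], [5], [6], [8]].
Step i=5: Q has 5 at row 4, column 1; remove 8 from row 4 of P and reverse-bump: 8 enters row 3 and ejects 6; 6 enters row 2 and ejects 5; 5 enters row 1 and ejects 3. So w(5) = 3. P is now [[1, 5], [6], [8]].
Step i=4: Q has 4 at row 3, column 1; remove 8 from row 3 of P and reverse-bump: 8 enters row 2 and ejects 6; 6 enters row 1 and ejects 5. So w(4) = 5. P is now [[1, 6], [8]].
Step i=3: Q has 3 at row 2, column 1; remove 8 from row 2 of P and reverse-bump: 8 enters row 1 and ejects 6. So w(3) = 6. P is now [[1, 8]].
Step i=2: Q has 2 at row 1, column 2; remove that cell from P, ejecting 8. So w(2) = 8. P is now [[1]].
Step i=1: Q has 1 at row 1, column 1; remove that cell from P, ejecting 1. So w(1) = 1. P is now [].

So w = 1 8 6 5 3 4 2 7.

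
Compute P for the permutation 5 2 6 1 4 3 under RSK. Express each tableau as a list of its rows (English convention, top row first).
Insert 5: appended to row 1. P = [[5]].
Insert 2: 2 bumps 5 from row 1; 5 starts row 2. P = [[2], [5]].
Insert 6: appended to row 1. P = [[2, 6], [5]].
Insert 1: 1 bumps 2 from row 1; 2 bumps 5 from row 2; 5 starts row 3. P = [[1, 6], [2], [5]].
Insert 4: 4 bumps 6 from row 1; 6 appends to row 2. P = [[1, 4], [2, 6], [5]].
Insert 3: 3 bumps 4 from row 1; 4 bumps 6 from row 2; 6 appends to row 3. P = [[1, 3], [2, 4], [5, 6]].

So P = [[1, 3], [2, 4], [5, 6]].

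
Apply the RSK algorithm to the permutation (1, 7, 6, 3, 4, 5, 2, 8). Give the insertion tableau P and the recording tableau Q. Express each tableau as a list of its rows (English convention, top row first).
P = [[1, 2, 4, 5, 8], [3], [6], [7]], Q = [[1, 2, 5, 6, 8], [3], [4], [7]]

Insert each entry of the permutation into P by Schensted row insertion, recording in Q the position of each new cell.

Insert 1: appended to row 1. P = [[1]].
Insert 7: appended to row 1. P = [[1, 7]].
Insert 6: 6 bumps 7 from row 1; 7 starts row 2. P = [[1, 6], [7]].
Insert 3: 3 bumps 6 from row 1; 6 bumps 7 from row 2; 7 starts row 3. P = [[1, 3], [6], [7]].
Insert 4: appended to row 1. P = [[1, 3, 4], [6], [7]].
Insert 5: appended to row 1. P = [[1, 3, 4, 5], [6], [7]].
Insert 2: 2 bumps 3 from row 1; 3 bumps 6 from row 2; 6 bumps 7 from row 3; 7 starts row 4. P = [[1, 2, 4, 5], [3], [6], [7]].
Insert 8: appended to row 1. P = [[1, 2, 4, 5, 8], [3], [6], [7]].

So P = [[1, 2, 4, 5, 8], [3], [6], [7]], Q = [[1, 2, 5, 6, 8], [3], [4], [7]].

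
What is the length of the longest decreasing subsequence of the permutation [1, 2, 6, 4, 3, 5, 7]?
3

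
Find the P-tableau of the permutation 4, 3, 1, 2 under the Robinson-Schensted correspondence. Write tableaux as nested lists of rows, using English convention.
Insert 4: appended to row 1. P = [[4]].
Insert 3: 3 bumps 4 from row 1; 4 starts row 2. P = [[3], [4]].
Insert 1: 1 bumps 3 from row 1; 3 bumps 4 from row 2; 4 starts row 3. P = [[1], [3], [4]].
Insert 2: appended to row 1. P = [[1, 2], [3], [4]].

So P = [[1, 2], [3], [4]].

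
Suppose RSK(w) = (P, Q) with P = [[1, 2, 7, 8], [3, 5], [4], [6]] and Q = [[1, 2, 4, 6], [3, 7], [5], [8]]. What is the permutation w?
Reverse the RSK construction: for i from n down to 1, find the cell of Q containing i, remove the entry at that cell from P, and reverse-bump it up through P; the value ejected from row 1 is w(i).

Step i=8: Q has 8 at row 4, column 1; remove 6 from row 4 of P and reverse-bump: 6 enters row 3 and ejects 4; 4 enters row 2 and ejects 3; 3 enters row 1 and ejects 2. So w(8) = 2. P is now [[1, 3, 7, 8], [4, 5], [6]].
Step i=7: Q has 7 at row 2, column 2; remove 5 from row 2 of P and reverse-bump: 5 enters row 1 and ejects 3. So w(7) = 3. P is now [[1, 5, 7, 8], [4], [6]].
Step i=6: Q has 6 at row 1, column 4; remove that cell from P, ejecting 8. So w(6) = 8. P is now [[1, 5, 7], [4], [6]].
Step i=5: Q has 5 at row 3, column 1; remove 6 from row 3 of P and reverse-bump: 6 enters row 2 and ejects 4; 4 enters row 1 and ejects 1. So w(5) = 1. P is now [[4, 5, 7], [6]].
Step i=4: Q has 4 at row 1, column 3; remove that cell from P, ejecting 7. So w(4) = 7. P is now [[4, 5], [6]].
Step i=3: Q has 3 at row 2, column 1; remove 6 from row 2 of P and reverse-bump: 6 enters row 1 and ejects 5. So w(3) = 5. P is now [[4, 6]].
Step i=2: Q has 2 at row 1, column 2; remove that cell from P, ejecting 6. So w(2) = 6. P is now [[4]].
Step i=1: Q has 1 at row 1, column 1; remove that cell from P, ejecting 4. So w(1) = 4. P is now [].

So w = 4 6 5 7 1 8 3 2.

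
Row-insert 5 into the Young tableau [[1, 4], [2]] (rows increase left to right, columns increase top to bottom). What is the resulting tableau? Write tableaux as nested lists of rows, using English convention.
5 is larger than every entry of row 1, so it is appended to row 1. The new tableau is [[1, 4, 5], [2]].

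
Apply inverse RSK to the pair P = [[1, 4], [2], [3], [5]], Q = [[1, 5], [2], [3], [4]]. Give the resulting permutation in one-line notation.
Reverse the RSK construction: for i from n down to 1, find the cell of Q containing i, remove the entry at that cell from P, and reverse-bump it up through P; the value ejected from row 1 is w(i).

Step i=5: Q has 5 at row 1, column 2; remove that cell from P, ejecting 4. So w(5) = 4. P is now [[1], [2], [3], [5]].
Step i=4: Q has 4 at row 4, column 1; remove 5 from row 4 of P and reverse-bump: 5 enters row 3 and ejects 3; 3 enters row 2 and ejects 2; 2 enters row 1 and ejects 1. So w(4) = 1. P is now [[2], [3], [5]].
Step i=3: Q has 3 at row 3, column 1; remove 5 from row 3 of P and reverse-bump: 5 enters row 2 and ejects 3; 3 enters row 1 and ejects 2. So w(3) = 2. P is now [[3], [5]].
Step i=2: Q has 2 at row 2, column 1; remove 5 from row 2 of P and reverse-bump: 5 enters row 1 and ejects 3. So w(2) = 3. P is now [[5]].
Step i=1: Q has 1 at row 1, column 1; remove that cell from P, ejecting 5. So w(1) = 5. P is now [].

So w = 5 3 2 1 4.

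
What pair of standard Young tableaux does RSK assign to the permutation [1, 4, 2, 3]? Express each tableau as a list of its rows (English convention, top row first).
P = [[1, 2, 3], [4]], Q = [[1, 2, 4], [3]]

Insert each entry of the permutation into P by Schensted row insertion, recording in Q the position of each new cell.

Insert 1: appended to row 1. P = [[1]], Q = [[1]].
Insert 4: appended to row 1. P = [[1, 4]], Q = [[1, 2]].
Insert 2: 2 bumps 4 from row 1; 4 starts row 2. P = [[1, 2], [4]], Q = [[1, 2], [3]].
Insert 3: appended to row 1. P = [[1, 2, 3], [4]], Q = [[1, 2, 4], [3]].

So P = [[1, 2, 3], [4]], Q = [[1, 2, 4], [3]].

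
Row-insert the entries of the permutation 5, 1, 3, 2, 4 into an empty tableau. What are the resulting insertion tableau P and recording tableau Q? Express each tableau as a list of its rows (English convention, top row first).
Insert each entry of the permutation into P by Schensted row insertion, recording in Q the position of each new cell.

Insert 5: appended to row 1. P = [[5]].
Insert 1: 1 bumps 5 from row 1; 5 starts row 2. P = [[1], [5]].
Insert 3: appended to row 1. P = [[1, 3], [5]].
Insert 2: 2 bumps 3 from row 1; 3 bumps 5 from row 2; 5 starts row 3. P = [[1, 2], [3], [5]].
Insert 4: appended to row 1. P = [[1, 2, 4], [3], [5]].

So P = [[1, 2, 4], [3], [5]], Q = [[1, 3, 5], [2], [4]].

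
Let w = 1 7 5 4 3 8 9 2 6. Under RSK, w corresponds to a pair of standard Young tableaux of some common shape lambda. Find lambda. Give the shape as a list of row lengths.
Row-insert each entry into an empty tableau.

After inserting 1: P = [[1]].
After inserting 7: P = [[1, 7]].
After inserting 5: P = [[1, 5], [7]].
After inserting 4: P = [[1, 4], [5], [7]].
After inserting 3: P = [[1, 3], [4], [5], [7]].
After inserting 8: P = [[1, 3, 8], [4], [5], [7]].
After inserting 9: P = [[1, 3, 8, 9], [4], [5], [7]].
After inserting 2: P = [[1, 2, 8, 9], [3], [4], [5], [7]].
After inserting 6: P = [[1, 2, 6, 9], [3, 8], [4], [5], [7]].

The final insertion tableau P = [[1, 2, 6, 9], [3, 8], [4], [5], [7]] has shape [4, 2, 1, 1, 1].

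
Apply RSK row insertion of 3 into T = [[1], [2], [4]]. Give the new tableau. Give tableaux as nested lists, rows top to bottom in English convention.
[[1, 3], [2], [4]]

3 is larger than every entry of row 1, so it is appended to row 1. The new tableau is [[1, 3], [2], [4]].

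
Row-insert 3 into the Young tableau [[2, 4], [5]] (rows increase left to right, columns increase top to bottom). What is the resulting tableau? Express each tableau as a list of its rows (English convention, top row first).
In row 1, 3 replaces 4 (the leftmost entry greater than 3); 4 is bumped to row 2. In row 2, 4 replaces 5 (the leftmost entry greater than 4); 5 is bumped to row 3. 5 starts a new row 3. The new tableau is [[2, 3], [4], [5]].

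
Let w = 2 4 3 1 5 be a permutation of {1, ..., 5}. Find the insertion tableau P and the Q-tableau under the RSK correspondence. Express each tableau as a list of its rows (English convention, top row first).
Insert each entry of the permutation into P by Schensted row insertion, recording in Q the position of each new cell.

After inserting 2: P = [[2]].
After inserting 4: P = [[2, 4]].
After inserting 3: P = [[2, 3], [4]].
After inserting 1: P = [[1, 3], [2], [4]].
After inserting 5: P = [[1, 3, 5], [2], [4]].

So P = [[1, 3, 5], [2], [4]], Q = [[1, 2, 5], [3], [4]].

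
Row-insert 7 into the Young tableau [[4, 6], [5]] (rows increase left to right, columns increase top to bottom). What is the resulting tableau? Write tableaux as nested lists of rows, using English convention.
[[4, 6, 7], [5]]

7 is larger than every entry of row 1, so it is appended to row 1. The new tableau is [[4, 6, 7], [5]].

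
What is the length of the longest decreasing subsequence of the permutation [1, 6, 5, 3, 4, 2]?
4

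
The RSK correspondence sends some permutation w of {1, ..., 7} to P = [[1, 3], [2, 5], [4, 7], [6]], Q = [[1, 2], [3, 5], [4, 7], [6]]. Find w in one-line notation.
6 7 4 2 5 1 3

Reverse the RSK construction: for i from n down to 1, find the cell of Q containing i, remove the entry at that cell from P, and reverse-bump it up through P; the value ejected from row 1 is w(i).

Step i=7: Q has 7 at row 3, column 2; remove 7 from row 3 of P and reverse-bump: 7 enters row 2 and ejects 5; 5 enters row 1 and ejects 3. So w(7) = 3. P is now [[1, 5], [2, 7], [4], [6]].
Step i=6: Q has 6 at row 4, column 1; remove 6 from row 4 of P and reverse-bump: 6 enters row 3 and ejects 4; 4 enters row 2 and ejects 2; 2 enters row 1 and ejects 1. So w(6) = 1. P is now [[2, 5], [4, 7], [6]].
Step i=5: Q has 5 at row 2, column 2; remove 7 from row 2 of P and reverse-bump: 7 enters row 1 and ejects 5. So w(5) = 5. P is now [[2, 7], [4], [6]].
Step i=4: Q has 4 at row 3, column 1; remove 6 from row 3 of P and reverse-bump: 6 enters row 2 and ejects 4; 4 enters row 1 and ejects 2. So w(4) = 2. P is now [[4, 7], [6]].
Step i=3: Q has 3 at row 2, column 1; remove 6 from row 2 of P and reverse-bump: 6 enters row 1 and ejects 4. So w(3) = 4. P is now [[6, 7]].
Step i=2: Q has 2 at row 1, column 2; remove that cell from P, ejecting 7. So w(2) = 7. P is now [[6]].
Step i=1: Q has 1 at row 1, column 1; remove that cell from P, ejecting 6. So w(1) = 6. P is now [].

So w = 6 7 4 2 5 1 3.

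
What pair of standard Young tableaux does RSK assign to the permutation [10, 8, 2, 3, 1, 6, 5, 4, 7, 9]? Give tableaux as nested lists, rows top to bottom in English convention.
P = [[1, 3, 4, 7, 9], [2, 5], [6], [8], [10]], Q = [[1, 4, 6, 9, 10], [2, 7], [3], [5], [8]]

Insert each entry of the permutation into P by Schensted row insertion, recording in Q the position of each new cell.

Insert 10: appended to row 1. P = [[10]].
Insert 8: 8 bumps 10 from row 1; 10 starts row 2. P = [[8], [10]].
Insert 2: 2 bumps 8 from row 1; 8 bumps 10 from row 2; 10 starts row 3. P = [[2], [8], [10]].
Insert 3: appended to row 1. P = [[2, 3], [8], [10]].
Insert 1: 1 bumps 2 from row 1; 2 bumps 8 from row 2; 8 bumps 10 from row 3; 10 starts row 4. P = [[1, 3], [2], [8], [10]].
Insert 6: appended to row 1. P = [[1, 3, 6], [2], [8], [10]].
Insert 5: 5 bumps 6 from row 1; 6 appends to row 2. P = [[1, 3, 5], [2, 6], [8], [10]].
Insert 4: 4 bumps 5 from row 1; 5 bumps 6 from row 2; 6 bumps 8 from row 3; 8 bumps 10 from row 4; 10 starts row 5. P = [[1, 3, 4], [2, 5], [6], [8], [10]].
Insert 7: appended to row 1. P = [[1, 3, 4, 7], [2, 5], [6], [8], [10]].
Insert 9: appended to row 1. P = [[1, 3, 4, 7, 9], [2, 5], [6], [8], [10]].

So P = [[1, 3, 4, 7, 9], [2, 5], [6], [8], [10]], Q = [[1, 4, 6, 9, 10], [2, 7], [3], [5], [8]].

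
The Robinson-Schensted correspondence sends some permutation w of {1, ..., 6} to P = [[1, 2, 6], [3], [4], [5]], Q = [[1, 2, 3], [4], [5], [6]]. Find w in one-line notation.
1 5 6 4 3 2

Reverse the RSK construction: for i from n down to 1, find the cell of Q containing i, remove the entry at that cell from P, and reverse-bump it up through P; the value ejected from row 1 is w(i).

Step i=6: Q has 6 at row 4, column 1; remove 5 from row 4 of P and reverse-bump: 5 enters row 3 and ejects 4; 4 enters row 2 and ejects 3; 3 enters row 1 and ejects 2. So w(6) = 2. P is now [[1, 3, 6], [4], [5]].
Step i=5: Q has 5 at row 3, column 1; remove 5 from row 3 of P and reverse-bump: 5 enters row 2 and ejects 4; 4 enters row 1 and ejects 3. So w(5) = 3. P is now [[1, 4, 6], [5]].
Step i=4: Q has 4 at row 2, column 1; remove 5 from row 2 of P and reverse-bump: 5 enters row 1 and ejects 4. So w(4) = 4. P is now [[1, 5, 6]].
Step i=3: Q has 3 at row 1, column 3; remove that cell from P, ejecting 6. So w(3) = 6. P is now [[1, 5]].
Step i=2: Q has 2 at row 1, column 2; remove that cell from P, ejecting 5. So w(2) = 5. P is now [[1]].
Step i=1: Q has 1 at row 1, column 1; remove that cell from P, ejecting 1. So w(1) = 1. P is now [].

So w = 1 5 6 4 3 2.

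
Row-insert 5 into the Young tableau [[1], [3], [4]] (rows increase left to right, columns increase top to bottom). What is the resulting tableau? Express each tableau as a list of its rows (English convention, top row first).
[[1, 5], [3], [4]]

5 is larger than every entry of row 1, so it is appended to row 1. The new tableau is [[1, 5], [3], [4]].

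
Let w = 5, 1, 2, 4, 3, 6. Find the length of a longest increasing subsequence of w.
4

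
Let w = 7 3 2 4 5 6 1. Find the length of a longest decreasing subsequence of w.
4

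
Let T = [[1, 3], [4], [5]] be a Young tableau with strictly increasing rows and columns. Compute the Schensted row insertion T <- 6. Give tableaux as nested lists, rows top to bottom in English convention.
[[1, 3, 6], [4], [5]]

6 is larger than every entry of row 1, so it is appended to row 1. The new tableau is [[1, 3, 6], [4], [5]].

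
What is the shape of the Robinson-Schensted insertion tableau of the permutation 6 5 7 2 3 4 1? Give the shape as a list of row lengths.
[3, 2, 1, 1]

RSK row insertion gives P = [[1, 3, 4], [2, 7], [5], [6]], which has shape [3, 2, 1, 1].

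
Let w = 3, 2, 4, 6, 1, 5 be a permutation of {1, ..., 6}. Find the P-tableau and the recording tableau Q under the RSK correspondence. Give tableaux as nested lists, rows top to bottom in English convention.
P = [[1, 4, 5], [2, 6], [3]], Q = [[1, 3, 4], [2, 6], [5]]

Insert each entry of the permutation into P by Schensted row insertion, recording in Q the position of each new cell.

After inserting 3: P = [[3]].
After inserting 2: P = [[2], [3]].
After inserting 4: P = [[2, 4], [3]].
After inserting 6: P = [[2, 4, 6], [3]].
After inserting 1: P = [[1, 4, 6], [2], [3]].
After inserting 5: P = [[1, 4, 5], [2, 6], [3]].

So P = [[1, 4, 5], [2, 6], [3]], Q = [[1, 3, 4], [2, 6], [5]].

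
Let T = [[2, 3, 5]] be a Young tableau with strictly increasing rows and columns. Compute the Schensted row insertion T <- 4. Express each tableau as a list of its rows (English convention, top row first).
In row 1, 4 replaces 5 (the leftmost entry greater than 4); 5 is bumped to row 2. 5 starts a new row 2. The new tableau is [[2, 3, 4], [5]].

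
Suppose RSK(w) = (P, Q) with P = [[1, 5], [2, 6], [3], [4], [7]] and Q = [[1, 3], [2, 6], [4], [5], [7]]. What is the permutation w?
7 4 6 3 2 5 1

Reverse the RSK construction: for i from n down to 1, find the cell of Q containing i, remove the entry at that cell from P, and reverse-bump it up through P; the value ejected from row 1 is w(i).

Step i=7: Q has 7 at row 5, column 1; remove 7 from row 5 of P and reverse-bump: 7 enters row 4 and ejects 4; 4 enters row 3 and ejects 3; 3 enters row 2 and ejects 2; 2 enters row 1 and ejects 1. So w(7) = 1. P is now [[2, 5], [3, 6], [4], [7]].
Step i=6: Q has 6 at row 2, column 2; remove 6 from row 2 of P and reverse-bump: 6 enters row 1 and ejects 5. So w(6) = 5. P is now [[2, 6], [3], [4], [7]].
Step i=5: Q has 5 at row 4, column 1; remove 7 from row 4 of P and reverse-bump: 7 enters row 3 and ejects 4; 4 enters row 2 and ejects 3; 3 enters row 1 and ejects 2. So w(5) = 2. P is now [[3, 6], [4], [7]].
Step i=4: Q has 4 at row 3, column 1; remove 7 from row 3 of P and reverse-bump: 7 enters row 2 and ejects 4; 4 enters row 1 and ejects 3. So w(4) = 3. P is now [[4, 6], [7]].
Step i=3: Q has 3 at row 1, column 2; remove that cell from P, ejecting 6. So w(3) = 6. P is now [[4], [7]].
Step i=2: Q has 2 at row 2, column 1; remove 7 from row 2 of P and reverse-bump: 7 enters row 1 and ejects 4. So w(2) = 4. P is now [[7]].
Step i=1: Q has 1 at row 1, column 1; remove that cell from P, ejecting 7. So w(1) = 7. P is now [].

So w = 7 4 6 3 2 5 1.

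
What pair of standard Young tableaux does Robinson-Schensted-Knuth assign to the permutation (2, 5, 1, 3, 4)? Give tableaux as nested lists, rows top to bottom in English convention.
P = [[1, 3, 4], [2, 5]], Q = [[1, 2, 5], [3, 4]]

Insert each entry of the permutation into P by Schensted row insertion, recording in Q the position of each new cell.

Insert 2: appended to row 1. P = [[2]].
Insert 5: appended to row 1. P = [[2, 5]].
Insert 1: 1 bumps 2 from row 1; 2 starts row 2. P = [[1, 5], [2]].
Insert 3: 3 bumps 5 from row 1; 5 appends to row 2. P = [[1, 3], [2, 5]].
Insert 4: appended to row 1. P = [[1, 3, 4], [2, 5]].

So P = [[1, 3, 4], [2, 5]], Q = [[1, 2, 5], [3, 4]].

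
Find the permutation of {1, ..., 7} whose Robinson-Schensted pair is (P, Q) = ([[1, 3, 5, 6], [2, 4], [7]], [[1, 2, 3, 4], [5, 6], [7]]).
Reverse the RSK construction: for i from n down to 1, find the cell of Q containing i, remove the entry at that cell from P, and reverse-bump it up through P; the value ejected from row 1 is w(i).

Step i=7: Q has 7 at row 3, column 1; remove 7 from row 3 of P and reverse-bump: 7 enters row 2 and ejects 4; 4 enters row 1 and ejects 3. So w(7) = 3. P is now [[1, 4, 5, 6], [2, 7]].
Step i=6: Q has 6 at row 2, column 2; remove 7 from row 2 of P and reverse-bump: 7 enters row 1 and ejects 6. So w(6) = 6. P is now [[1, 4, 5, 7], [2]].
Step i=5: Q has 5 at row 2, column 1; remove 2 from row 2 of P and reverse-bump: 2 enters row 1 and ejects 1. So w(5) = 1. P is now [[2, 4, 5, 7]].
Step i=4: Q has 4 at row 1, column 4; remove that cell from P, ejecting 7. So w(4) = 7. P is now [[2, 4, 5]].
Step i=3: Q has 3 at row 1, column 3; remove that cell from P, ejecting 5. So w(3) = 5. P is now [[2, 4]].
Step i=2: Q has 2 at row 1, column 2; remove that cell from P, ejecting 4. So w(2) = 4. P is now [[2]].
Step i=1: Q has 1 at row 1, column 1; remove that cell from P, ejecting 2. So w(1) = 2. P is now [].

So w = 2 4 5 7 1 6 3.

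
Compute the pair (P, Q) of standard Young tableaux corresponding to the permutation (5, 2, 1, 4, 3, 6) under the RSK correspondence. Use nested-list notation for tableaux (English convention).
Insert each entry of the permutation into P by Schensted row insertion, recording in Q the position of each new cell.

Insert 5: appended to row 1. P = [[5]].
Insert 2: 2 bumps 5 from row 1; 5 starts row 2. P = [[2], [5]].
Insert 1: 1 bumps 2 from row 1; 2 bumps 5 from row 2; 5 starts row 3. P = [[1], [2], [5]].
Insert 4: appended to row 1. P = [[1, 4], [2], [5]].
Insert 3: 3 bumps 4 from row 1; 4 appends to row 2. P = [[1, 3], [2, 4], [5]].
Insert 6: appended to row 1. P = [[1, 3, 6], [2, 4], [5]].

So P = [[1, 3, 6], [2, 4], [5]], Q = [[1, 4, 6], [2, 5], [3]].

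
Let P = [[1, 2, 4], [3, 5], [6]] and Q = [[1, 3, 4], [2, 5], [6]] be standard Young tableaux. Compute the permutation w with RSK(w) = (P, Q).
3 1 2 6 5 4

Reverse RSK: for i = n, n-1, ..., 1, locate i in Q, remove the corresponding corner cell from P, and reverse-bump its entry up through P; the value ejected from row 1 is w(i).

So w = 3 1 2 6 5 4.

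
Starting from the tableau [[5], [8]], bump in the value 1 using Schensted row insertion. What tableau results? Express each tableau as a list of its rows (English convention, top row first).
[[1], [5], [8]]

In row 1, 1 replaces 5 (the leftmost entry greater than 1); 5 is bumped to row 2. In row 2, 5 replaces 8 (the leftmost entry greater than 5); 8 is bumped to row 3. 8 starts a new row 3. The new tableau is [[1], [5], [8]].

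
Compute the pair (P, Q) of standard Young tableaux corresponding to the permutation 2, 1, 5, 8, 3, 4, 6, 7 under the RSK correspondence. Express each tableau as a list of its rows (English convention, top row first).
Insert each entry of the permutation into P by Schensted row insertion, recording in Q the position of each new cell.

Insert 2: appended to row 1. P = [[2]].
Insert 1: 1 bumps 2 from row 1; 2 starts row 2. P = [[1], [2]].
Insert 5: appended to row 1. P = [[1, 5], [2]].
Insert 8: appended to row 1. P = [[1, 5, 8], [2]].
Insert 3: 3 bumps 5 from row 1; 5 appends to row 2. P = [[1, 3, 8], [2, 5]].
Insert 4: 4 bumps 8 from row 1; 8 appends to row 2. P = [[1, 3, 4], [2, 5, 8]].
Insert 6: appended to row 1. P = [[1, 3, 4, 6], [2, 5, 8]].
Insert 7: appended to row 1. P = [[1, 3, 4, 6, 7], [2, 5, 8]].

So P = [[1, 3, 4, 6, 7], [2, 5, 8]], Q = [[1, 3, 4, 7, 8], [2, 5, 6]].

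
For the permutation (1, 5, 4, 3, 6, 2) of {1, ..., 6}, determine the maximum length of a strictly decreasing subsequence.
4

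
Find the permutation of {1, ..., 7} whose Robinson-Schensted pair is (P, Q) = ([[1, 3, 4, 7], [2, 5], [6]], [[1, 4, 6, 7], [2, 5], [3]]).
6 2 1 5 3 4 7

Reverse the RSK construction: for i from n down to 1, find the cell of Q containing i, remove the entry at that cell from P, and reverse-bump it up through P; the value ejected from row 1 is w(i).

Step i=7: Q has 7 at row 1, column 4; remove that cell from P, ejecting 7. So w(7) = 7. P is now [[1, 3, 4], [2, 5], [6]].
Step i=6: Q has 6 at row 1, column 3; remove that cell from P, ejecting 4. So w(6) = 4. P is now [[1, 3], [2, 5], [6]].
Step i=5: Q has 5 at row 2, column 2; remove 5 from row 2 of P and reverse-bump: 5 enters row 1 and ejects 3. So w(5) = 3. P is now [[1, 5], [2], [6]].
Step i=4: Q has 4 at row 1, column 2; remove that cell from P, ejecting 5. So w(4) = 5. P is now [[1], [2], [6]].
Step i=3: Q has 3 at row 3, column 1; remove 6 from row 3 of P and reverse-bump: 6 enters row 2 and ejects 2; 2 enters row 1 and ejects 1. So w(3) = 1. P is now [[2], [6]].
Step i=2: Q has 2 at row 2, column 1; remove 6 from row 2 of P and reverse-bump: 6 enters row 1 and ejects 2. So w(2) = 2. P is now [[6]].
Step i=1: Q has 1 at row 1, column 1; remove that cell from P, ejecting 6. So w(1) = 6. P is now [].

So w = 6 2 1 5 3 4 7.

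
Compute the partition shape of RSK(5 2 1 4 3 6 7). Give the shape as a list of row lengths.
[4, 2, 1]

Row-insert each entry into an empty tableau.

After inserting 5: P = [[5]].
After inserting 2: P = [[2], [5]].
After inserting 1: P = [[1], [2], [5]].
After inserting 4: P = [[1, 4], [2], [5]].
After inserting 3: P = [[1, 3], [2, 4], [5]].
After inserting 6: P = [[1, 3, 6], [2, 4], [5]].
After inserting 7: P = [[1, 3, 6, 7], [2, 4], [5]].

The final insertion tableau P = [[1, 3, 6, 7], [2, 4], [5]] has shape [4, 2, 1].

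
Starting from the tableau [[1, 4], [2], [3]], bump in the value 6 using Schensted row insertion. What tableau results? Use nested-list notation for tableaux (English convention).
6 is larger than every entry of row 1, so it is appended to row 1. The new tableau is [[1, 4, 6], [2], [3]].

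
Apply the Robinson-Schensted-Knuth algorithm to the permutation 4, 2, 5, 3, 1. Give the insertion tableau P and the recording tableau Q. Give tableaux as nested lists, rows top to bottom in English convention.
P = [[1, 3], [2, 5], [4]], Q = [[1, 3], [2, 4], [5]]

Insert each entry of the permutation into P by Schensted row insertion, recording in Q the position of each new cell.

Insert 4: appended to row 1. P = [[4]].
Insert 2: 2 bumps 4 from row 1; 4 starts row 2. P = [[2], [4]].
Insert 5: appended to row 1. P = [[2, 5], [4]].
Insert 3: 3 bumps 5 from row 1; 5 appends to row 2. P = [[2, 3], [4, 5]].
Insert 1: 1 bumps 2 from row 1; 2 bumps 4 from row 2; 4 starts row 3. P = [[1, 3], [2, 5], [4]].

So P = [[1, 3], [2, 5], [4]], Q = [[1, 3], [2, 4], [5]].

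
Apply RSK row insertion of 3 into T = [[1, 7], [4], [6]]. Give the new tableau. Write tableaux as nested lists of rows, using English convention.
[[1, 3], [4, 7], [6]]

In row 1, 3 replaces 7 (the leftmost entry greater than 3); 7 is bumped to row 2. 7 is appended to row 2. The new tableau is [[1, 3], [4, 7], [6]].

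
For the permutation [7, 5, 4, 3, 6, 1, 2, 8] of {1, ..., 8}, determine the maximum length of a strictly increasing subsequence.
3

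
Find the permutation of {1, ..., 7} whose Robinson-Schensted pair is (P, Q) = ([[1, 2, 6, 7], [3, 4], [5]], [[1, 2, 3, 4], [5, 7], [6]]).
3 5 6 7 4 1 2

Reverse the RSK construction: for i from n down to 1, find the cell of Q containing i, remove the entry at that cell from P, and reverse-bump it up through P; the value ejected from row 1 is w(i).

Step i=7: Q has 7 at row 2, column 2; remove 4 from row 2 of P and reverse-bump: 4 enters row 1 and ejects 2. So w(7) = 2. P is now [[1, 4, 6, 7], [3], [5]].
Step i=6: Q has 6 at row 3, column 1; remove 5 from row 3 of P and reverse-bump: 5 enters row 2 and ejects 3; 3 enters row 1 and ejects 1. So w(6) = 1. P is now [[3, 4, 6, 7], [5]].
Step i=5: Q has 5 at row 2, column 1; remove 5 from row 2 of P and reverse-bump: 5 enters row 1 and ejects 4. So w(5) = 4. P is now [[3, 5, 6, 7]].
Step i=4: Q has 4 at row 1, column 4; remove that cell from P, ejecting 7. So w(4) = 7. P is now [[3, 5, 6]].
Step i=3: Q has 3 at row 1, column 3; remove that cell from P, ejecting 6. So w(3) = 6. P is now [[3, 5]].
Step i=2: Q has 2 at row 1, column 2; remove that cell from P, ejecting 5. So w(2) = 5. P is now [[3]].
Step i=1: Q has 1 at row 1, column 1; remove that cell from P, ejecting 3. So w(1) = 3. P is now [].

So w = 3 5 6 7 4 1 2.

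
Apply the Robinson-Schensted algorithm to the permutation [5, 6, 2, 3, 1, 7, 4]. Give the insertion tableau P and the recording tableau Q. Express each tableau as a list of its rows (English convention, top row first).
P = [[1, 3, 4], [2, 6, 7], [5]], Q = [[1, 2, 6], [3, 4, 7], [5]]

Insert each entry of the permutation into P by Schensted row insertion, recording in Q the position of each new cell.

Insert 5: appended to row 1. P = [[5]].
Insert 6: appended to row 1. P = [[5, 6]].
Insert 2: 2 bumps 5 from row 1; 5 starts row 2. P = [[2, 6], [5]].
Insert 3: 3 bumps 6 from row 1; 6 appends to row 2. P = [[2, 3], [5, 6]].
Insert 1: 1 bumps 2 from row 1; 2 bumps 5 from row 2; 5 starts row 3. P = [[1, 3], [2, 6], [5]].
Insert 7: appended to row 1. P = [[1, 3, 7], [2, 6], [5]].
Insert 4: 4 bumps 7 from row 1; 7 appends to row 2. P = [[1, 3, 4], [2, 6, 7], [5]].

So P = [[1, 3, 4], [2, 6, 7], [5]], Q = [[1, 2, 6], [3, 4, 7], [5]].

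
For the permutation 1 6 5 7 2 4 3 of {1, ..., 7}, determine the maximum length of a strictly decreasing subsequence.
4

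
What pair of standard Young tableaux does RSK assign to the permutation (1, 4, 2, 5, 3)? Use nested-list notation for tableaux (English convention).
P = [[1, 2, 3], [4, 5]], Q = [[1, 2, 4], [3, 5]]

Insert each entry of the permutation into P by Schensted row insertion, recording in Q the position of each new cell.

After inserting 1: P = [[1]].
After inserting 4: P = [[1, 4]].
After inserting 2: P = [[1, 2], [4]].
After inserting 5: P = [[1, 2, 5], [4]].
After inserting 3: P = [[1, 2, 3], [4, 5]].

So P = [[1, 2, 3], [4, 5]], Q = [[1, 2, 4], [3, 5]].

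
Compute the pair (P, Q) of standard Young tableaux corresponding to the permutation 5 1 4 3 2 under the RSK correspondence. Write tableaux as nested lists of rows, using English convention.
Insert each entry of the permutation into P by Schensted row insertion, recording in Q the position of each new cell.

Insert 5: appended to row 1. P = [[5]].
Insert 1: 1 bumps 5 from row 1; 5 starts row 2. P = [[1], [5]].
Insert 4: appended to row 1. P = [[1, 4], [5]].
Insert 3: 3 bumps 4 from row 1; 4 bumps 5 from row 2; 5 starts row 3. P = [[1, 3], [4], [5]].
Insert 2: 2 bumps 3 from row 1; 3 bumps 4 from row 2; 4 bumps 5 from row 3; 5 starts row 4. P = [[1, 2], [3], [4], [5]].

So P = [[1, 2], [3], [4], [5]], Q = [[1, 3], [2], [4], [5]].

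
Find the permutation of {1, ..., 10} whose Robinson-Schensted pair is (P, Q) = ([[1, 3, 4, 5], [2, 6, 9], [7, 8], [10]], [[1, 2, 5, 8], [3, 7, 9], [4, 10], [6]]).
Reverse the RSK construction: for i from n down to 1, find the cell of Q containing i, remove the entry at that cell from P, and reverse-bump it up through P; the value ejected from row 1 is w(i).

Step i=10: Q has 10 at row 3, column 2; remove 8 from row 3 of P and reverse-bump: 8 enters row 2 and ejects 6; 6 enters row 1 and ejects 5. So w(10) = 5. P is now [[1, 3, 4, 6], [2, 8, 9], [7], [10]].
Step i=9: Q has 9 at row 2, column 3; remove 9 from row 2 of P and reverse-bump: 9 enters row 1 and ejects 6. So w(9) = 6. P is now [[1, 3, 4, 9], [2, 8], [7], [10]].
Step i=8: Q has 8 at row 1, column 4; remove that cell from P, ejecting 9. So w(8) = 9. P is now [[1, 3, 4], [2, 8], [7], [10]].
Step i=7: Q has 7 at row 2, column 2; remove 8 from row 2 of P and reverse-bump: 8 enters row 1 and ejects 4. So w(7) = 4. P is now [[1, 3, 8], [2], [7], [10]].
Step i=6: Q has 6 at row 4, column 1; remove 10 from row 4 of P and reverse-bump: 10 enters row 3 and ejects 7; 7 enters row 2 and ejects 2; 2 enters row 1 and ejects 1. So w(6) = 1. P is now [[2, 3, 8], [7], [10]].
Step i=5: Q has 5 at row 1, column 3; remove that cell from P, ejecting 8. So w(5) = 8. P is now [[2, 3], [7], [10]].
Step i=4: Q has 4 at row 3, column 1; remove 10 from row 3 of P and reverse-bump: 10 enters row 2 and ejects 7; 7 enters row 1 and ejects 3. So w(4) = 3. P is now [[2, 7], [10]].
Step i=3: Q has 3 at row 2, column 1; remove 10 from row 2 of P and reverse-bump: 10 enters row 1 and ejects 7. So w(3) = 7. P is now [[2, 10]].
Step i=2: Q has 2 at row 1, column 2; remove that cell from P, ejecting 10. So w(2) = 10. P is now [[2]].
Step i=1: Q has 1 at row 1, column 1; remove that cell from P, ejecting 2. So w(1) = 2. P is now [].

So w = 2 10 7 3 8 1 4 9 6 5.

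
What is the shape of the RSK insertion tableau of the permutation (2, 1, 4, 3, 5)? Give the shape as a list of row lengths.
[3, 2]

Row-insert each entry into an empty tableau.

After inserting 2: P = [[2]].
After inserting 1: P = [[1], [2]].
After inserting 4: P = [[1, 4], [2]].
After inserting 3: P = [[1, 3], [2, 4]].
After inserting 5: P = [[1, 3, 5], [2, 4]].

The final insertion tableau P = [[1, 3, 5], [2, 4]] has shape [3, 2].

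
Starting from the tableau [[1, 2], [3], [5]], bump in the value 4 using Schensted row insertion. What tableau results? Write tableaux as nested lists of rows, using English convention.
[[1, 2, 4], [3], [5]]

4 is larger than every entry of row 1, so it is appended to row 1. The new tableau is [[1, 2, 4], [3], [5]].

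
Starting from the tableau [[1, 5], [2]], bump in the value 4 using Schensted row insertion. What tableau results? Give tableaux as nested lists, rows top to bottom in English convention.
[[1, 4], [2, 5]]

In row 1, 4 replaces 5 (the leftmost entry greater than 4); 5 is bumped to row 2. 5 is appended to row 2. The new tableau is [[1, 4], [2, 5]].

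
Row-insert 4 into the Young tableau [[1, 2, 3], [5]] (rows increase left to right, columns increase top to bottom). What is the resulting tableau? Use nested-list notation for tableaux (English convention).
4 is larger than every entry of row 1, so it is appended to row 1. The new tableau is [[1, 2, 3, 4], [5]].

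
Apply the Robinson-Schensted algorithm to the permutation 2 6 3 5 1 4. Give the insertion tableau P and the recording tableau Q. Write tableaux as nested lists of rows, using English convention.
Insert each entry of the permutation into P by Schensted row insertion, recording in Q the position of each new cell.

Insert 2: appended to row 1. P = [[2]], Q = [[1]].
Insert 6: appended to row 1. P = [[2, 6]], Q = [[1, 2]].
Insert 3: 3 bumps 6 from row 1; 6 starts row 2. P = [[2, 3], [6]], Q = [[1, 2], [3]].
Insert 5: appended to row 1. P = [[2, 3, 5], [6]], Q = [[1, 2, 4], [3]].
Insert 1: 1 bumps 2 from row 1; 2 bumps 6 from row 2; 6 starts row 3. P = [[1, 3, 5], [2], [6]], Q = [[1, 2, 4], [3], [5]].
Insert 4: 4 bumps 5 from row 1; 5 appends to row 2. P = [[1, 3, 4], [2, 5], [6]], Q = [[1, 2, 4], [3, 6], [5]].

So P = [[1, 3, 4], [2, 5], [6]], Q = [[1, 2, 4], [3, 6], [5]].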